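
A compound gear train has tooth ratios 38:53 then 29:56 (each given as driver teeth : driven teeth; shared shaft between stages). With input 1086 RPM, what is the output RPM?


Stage 1: RPM_B = RPM_A × t_A/t_B = 1086 × 38/53 = 41268/53 ≈ 778.64
B and C share a shaft → RPM_C = RPM_B
Stage 2: RPM_D = RPM_C × t_C/t_D = RPM_A × (t_A×t_C)/(t_B×t_D)
Overall ratio = (38×29)/(53×56) = 1102/2968
RPM_D = 1086 × 1102/2968 = 1196772/2968
≈ 403.23 RPM

403.23 RPM


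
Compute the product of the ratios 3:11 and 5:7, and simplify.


Compound ratio = (3×5) : (11×7)
= 15:77
GCD = 1
= 15:77

15:77


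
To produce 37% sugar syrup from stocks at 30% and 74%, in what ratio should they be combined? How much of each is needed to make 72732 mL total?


Let x parts of 30% mix with y parts of 74%.
30x + 74y = 37(x + y)
30x + 74y = 37x + 37y
x(30 - 37) = y(37 - 74)
x/y = (74 - 37)/(37 - 30) = 37/7
Simplify: 37:7
Total parts = 44; one part = 72732/44 = 1653.00 mL
30% solution: 37×1653.00 = 61161.00 mL
74% solution: 7×1653.00 = 11571.00 mL
= ratio 37:7; 61161.00 mL and 11571.00 mL

ratio 37:7; 61161.00 mL and 11571.00 mL


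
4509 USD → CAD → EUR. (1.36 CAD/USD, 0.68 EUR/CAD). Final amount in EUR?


Step 1: 4509 USD × 1.36 = 6132.24 CAD
Step 2: 6132.24 CAD × 0.68 = 4169.92 EUR
Implied rate USD→EUR = 1.36 × 0.68 = 0.9248
= 4169.92 EUR

4169.92 EUR


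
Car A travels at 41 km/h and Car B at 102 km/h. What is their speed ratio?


Ratio = 41:102
GCD = 1
Simplified = 41:102
Time ratio (same distance) = 102:41
Speed ratio = 41:102

41:102


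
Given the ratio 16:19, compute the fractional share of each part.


Total parts = 16 + 19 = 35
First part: 16/35 = 16/35
Second part: 19/35 = 19/35
= 16/35 and 19/35

16/35 and 19/35


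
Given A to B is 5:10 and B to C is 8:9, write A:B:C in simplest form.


Match B: multiply A:B by 8 → 40:80
Multiply B:C by 10 → 80:90
Combined: 40:80:90
GCD = 10
= 4:8:9

4:8:9


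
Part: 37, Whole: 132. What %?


Percentage = (part / whole) × 100
= (37 / 132) × 100
≈ 28.03%

28.03%


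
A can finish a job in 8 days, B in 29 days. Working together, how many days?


Rate of A = 1/8 per day
Rate of B = 1/29 per day
Combined rate = 1/8 + 1/29 = 37/232 ≈ 0.1595 per day
Days = 1 / combined rate = 232/37
≈ 6.27 days

6.27 days


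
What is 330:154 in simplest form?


GCD(330, 154) = 22
330/22 : 154/22
= 15:7

15:7


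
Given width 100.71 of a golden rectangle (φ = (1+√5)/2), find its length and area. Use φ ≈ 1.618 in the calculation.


φ = (1 + √5) / 2 ≈ 1.618
Length = width × φ = 100.71 × 1.618 = 162.94878
≈ 162.95
Area = width × length = 100.71 × 162.94878 = 16410.5716338 ≈ 16410.57
= Length: 162.95, Area: 16410.57

Length: 162.95, Area: 16410.57


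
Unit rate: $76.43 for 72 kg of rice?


Unit rate = total / quantity
= 76.43 / 72
= $1.06 per unit

$1.06 per unit


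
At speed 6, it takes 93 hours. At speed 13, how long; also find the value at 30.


Inverse proportion: x × y = constant
k = 6 × 93 = 558
At x=13: k/13 = 42.92
At x=30: k/30 = 18.60
= 42.92 and 18.60

42.92 and 18.60


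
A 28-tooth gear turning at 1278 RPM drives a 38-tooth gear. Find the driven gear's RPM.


Gear ratio = 28:38 = 14:19
RPM_B = RPM_A × (teeth_A / teeth_B)
= 1278 × (28/38)
= 941.7 RPM

941.7 RPM


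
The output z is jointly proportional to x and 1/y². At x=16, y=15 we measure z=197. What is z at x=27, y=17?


z = k·x/y²
Solve for k using the known point: k = z·y²/x = 197×225/16 = 44325/16 = 2770.3125
Now evaluate at x=27, y=17:
z = k × 27 / 289 = (44325 × 27) / (16 × 289) = 1196775/4624
≈ 258.8181

258.8181


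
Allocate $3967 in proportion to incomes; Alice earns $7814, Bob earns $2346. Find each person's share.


Total income = 7814 + 2346 = $10160
Alice: $3967 × 7814/10160 = $3051.00
Bob: $3967 × 2346/10160 = $916.00
= Alice: $3051.00, Bob: $916.00

Alice: $3051.00, Bob: $916.00


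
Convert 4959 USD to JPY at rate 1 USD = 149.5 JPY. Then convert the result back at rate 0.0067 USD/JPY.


Amount × rate = 4959 × 149.5 = 741370.50 JPY
Round-trip: 741370.50 × 0.0067 = 4967.18 USD
= 741370.50 JPY, then 4967.18 USD

741370.50 JPY, then 4967.18 USD


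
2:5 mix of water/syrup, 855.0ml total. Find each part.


Total parts = 2 + 5 = 7
water: 855.0 × 2/7 = 244.3ml
syrup: 855.0 × 5/7 = 610.7ml
= 244.3ml and 610.7ml

244.3ml and 610.7ml


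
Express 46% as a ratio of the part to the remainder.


46% means 46 parts out of 100; remainder = 54
Part : remainder = 46:54
GCD = 2
= 23:27

23:27


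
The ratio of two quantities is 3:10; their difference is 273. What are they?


Let A = 3k, B = 10k.
10k - 3k = 273
7k = 273 → k = 273/7 = 39
A = 3×39 = 117, B = 10×39 = 390
= A = 117, B = 390

A = 117, B = 390


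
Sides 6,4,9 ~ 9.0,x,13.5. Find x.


Scale factor = 9.0/6 = 1.5
Missing side = 4 × 1.5
= 6.0

6.0


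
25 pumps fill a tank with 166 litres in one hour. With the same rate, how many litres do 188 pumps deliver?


Direct proportion: y/x = constant
k = 166/25 = 6.6400
y₂ = k × 188 = 166 × 188 / 25 = 31208/25
= 1248.32

1248.32


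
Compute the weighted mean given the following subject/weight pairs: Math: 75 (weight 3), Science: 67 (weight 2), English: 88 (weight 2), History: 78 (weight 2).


Numerator = 75×3 + 67×2 + 88×2 + 78×2
= 225 + 134 + 176 + 156
= 691
Total weight = 9
Weighted avg = 691/9
= 76.78

76.78


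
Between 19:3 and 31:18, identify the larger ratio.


19/3 = 6.3333
31/18 = 1.7222
6.3333 > 1.7222, so 19:3 is greater
= 19:3

19:3


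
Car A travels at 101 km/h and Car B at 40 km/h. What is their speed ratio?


Ratio = 101:40
GCD = 1
Simplified = 101:40
Time ratio (same distance) = 40:101
Speed ratio = 101:40

101:40


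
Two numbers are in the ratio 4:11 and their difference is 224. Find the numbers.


Let A = 4k, B = 11k.
11k - 4k = 224
7k = 224 → k = 224/7 = 32
A = 4×32 = 128, B = 11×32 = 352
= A = 128, B = 352

A = 128, B = 352


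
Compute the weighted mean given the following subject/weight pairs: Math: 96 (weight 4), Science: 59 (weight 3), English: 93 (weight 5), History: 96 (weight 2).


Numerator = 96×4 + 59×3 + 93×5 + 96×2
= 384 + 177 + 465 + 192
= 1218
Total weight = 14
Weighted avg = 1218/14
= 87.00

87.00


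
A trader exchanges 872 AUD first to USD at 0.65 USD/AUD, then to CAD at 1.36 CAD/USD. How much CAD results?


Step 1: 872 AUD × 0.65 = 566.80 USD
Step 2: 566.80 USD × 1.36 = 770.85 CAD
Implied rate AUD→CAD = 0.65 × 1.36 = 0.8840
= 770.85 CAD

770.85 CAD


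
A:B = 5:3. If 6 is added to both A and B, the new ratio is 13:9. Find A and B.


Let A = 5k, B = 3k.
(5k + 6) / (3k + 6) = 13/9
Cross-multiply: 9(5k + 6) = 13(3k + 6)
45k + 54 = 39k + 78
45k - 39k = 78 - 54
6k = 24
k = 24/6 = 4
A = 5×4 = 20, B = 3×4 = 12
= A = 20, B = 12

A = 20, B = 12


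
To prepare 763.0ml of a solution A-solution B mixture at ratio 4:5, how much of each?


Total parts = 4 + 5 = 9
solution A: 763.0 × 4/9 = 339.1ml
solution B: 763.0 × 5/9 = 423.9ml
= 339.1ml and 423.9ml

339.1ml and 423.9ml


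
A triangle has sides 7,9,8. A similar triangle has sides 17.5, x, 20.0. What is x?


Scale factor = 17.5/7 = 2.5
Missing side = 9 × 2.5
= 22.5

22.5


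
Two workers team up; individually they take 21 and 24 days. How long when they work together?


Rate of A = 1/21 per day
Rate of B = 1/24 per day
Combined rate = 1/21 + 1/24 = 45/504 ≈ 0.0893 per day
Days = 1 / combined rate = 504/45
= 11.20 days

11.20 days


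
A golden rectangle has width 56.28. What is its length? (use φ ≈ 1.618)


φ = (1 + √5) / 2 ≈ 1.618
Length = width × φ = 56.28 × 1.618 = 91.06104
≈ 91.06

91.06


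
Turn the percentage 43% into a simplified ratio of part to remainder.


43% means 43 parts out of 100; remainder = 57
Part : remainder = 43:57
GCD = 1
= 43:57

43:57


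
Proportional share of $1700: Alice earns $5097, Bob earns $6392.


Total income = 5097 + 6392 = $11489
Alice: $1700 × 5097/11489 = $754.19
Bob: $1700 × 6392/11489 = $945.81
= Alice: $754.19, Bob: $945.81

Alice: $754.19, Bob: $945.81


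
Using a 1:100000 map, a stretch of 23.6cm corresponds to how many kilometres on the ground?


Real distance = map distance × scale
= 23.6cm × 100000
= 2360000 cm = 23600.0 m
= 23.600 km

23.600 km


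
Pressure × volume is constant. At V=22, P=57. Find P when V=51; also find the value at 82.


Inverse proportion: x × y = constant
k = 22 × 57 = 1254
At x=51: k/51 = 24.59
At x=82: k/82 = 15.29
= 24.59 and 15.29

24.59 and 15.29


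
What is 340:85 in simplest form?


GCD(340, 85) = 85
340/85 : 85/85
= 4:1

4:1


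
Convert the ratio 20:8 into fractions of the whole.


Total parts = 20 + 8 = 28
First part: 20/28 = 5/7
Second part: 8/28 = 2/7
= 5/7 and 2/7

5/7 and 2/7


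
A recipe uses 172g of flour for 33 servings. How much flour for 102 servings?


Direct proportion: y/x = constant
k = 172/33 ≈ 5.2121
y₂ = k × 102 = 172 × 102 / 33 = 17544/33
≈ 531.64

531.64


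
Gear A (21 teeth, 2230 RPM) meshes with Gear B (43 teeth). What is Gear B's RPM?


Gear ratio = 21:43 = 21:43
RPM_B = RPM_A × (teeth_A / teeth_B)
= 2230 × (21/43)
= 1089.1 RPM

1089.1 RPM


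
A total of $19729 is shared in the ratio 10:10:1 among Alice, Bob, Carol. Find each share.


Total parts = 10 + 10 + 1 = 21
Alice: 19729 × 10/21 = 9394.76
Bob: 19729 × 10/21 = 9394.76
Carol: 19729 × 1/21 = 939.48
= Alice: $9394.76, Bob: $9394.76, Carol: $939.48

Alice: $9394.76, Bob: $9394.76, Carol: $939.48


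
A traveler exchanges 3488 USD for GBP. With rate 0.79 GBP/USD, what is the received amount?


Amount × rate = 3488 × 0.79
= 2755.52 GBP

2755.52 GBP


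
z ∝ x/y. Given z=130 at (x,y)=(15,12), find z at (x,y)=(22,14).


z = k·x/y
Solve for k using the known point: k = z·y/x = 130×12/15 = 1560/15 = 104.0000
Now evaluate at x=22, y=14:
z = k × 22 / 14 = (1560 × 22) / (15 × 14) = 34320/210
≈ 163.4286

163.4286


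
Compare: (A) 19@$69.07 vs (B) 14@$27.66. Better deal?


Deal A: $69.07/19 = $3.6353/unit
Deal B: $27.66/14 = $1.9757/unit
B is cheaper per unit
= Deal B

Deal B


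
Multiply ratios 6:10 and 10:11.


Compound ratio = (6×10) : (10×11)
= 60:110
GCD = 10
= 6:11

6:11


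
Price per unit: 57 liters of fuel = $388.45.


Unit rate = total / quantity
= 388.45 / 57
= $6.81 per unit

$6.81 per unit


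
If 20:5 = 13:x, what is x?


Cross multiply: 20 × x = 5 × 13
20x = 65
x = 65 / 20
= 3.25

3.25


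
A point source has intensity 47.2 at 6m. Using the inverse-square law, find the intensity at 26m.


I₁d₁² = I₂d₂²
I₂ = I₁ × (d₁/d₂)²
= 47.2 × (6/26)²
= 47.2 × 36/676
= 1699.2/676
≈ 2.5136

2.5136


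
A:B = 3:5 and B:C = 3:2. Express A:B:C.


Match B: multiply A:B by 3 → 9:15
Multiply B:C by 5 → 15:10
Combined: 9:15:10
GCD = 1
= 9:15:10

9:15:10


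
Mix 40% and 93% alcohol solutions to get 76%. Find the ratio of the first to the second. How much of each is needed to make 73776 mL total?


Let x parts of 40% mix with y parts of 93%.
40x + 93y = 76(x + y)
40x + 93y = 76x + 76y
x(40 - 76) = y(76 - 93)
x/y = (93 - 76)/(76 - 40) = 17/36
Simplify: 17:36
Total parts = 53; one part = 73776/53 = 1392.00 mL
40% solution: 17×1392.00 = 23664.00 mL
93% solution: 36×1392.00 = 50112.00 mL
= ratio 17:36; 23664.00 mL and 50112.00 mL

ratio 17:36; 23664.00 mL and 50112.00 mL


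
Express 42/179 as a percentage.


Percentage = (part / whole) × 100
= (42 / 179) × 100
≈ 23.46%

23.46%


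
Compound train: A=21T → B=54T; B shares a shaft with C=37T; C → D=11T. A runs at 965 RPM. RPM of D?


Stage 1: RPM_B = RPM_A × t_A/t_B = 965 × 21/54 = 20265/54 ≈ 375.28
B and C share a shaft → RPM_C = RPM_B
Stage 2: RPM_D = RPM_C × t_C/t_D = RPM_A × (t_A×t_C)/(t_B×t_D)
Overall ratio = (21×37)/(54×11) = 777/594
RPM_D = 965 × 777/594 = 749805/594
≈ 1262.30 RPM

1262.30 RPM


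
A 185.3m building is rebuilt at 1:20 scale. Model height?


Model size = real / scale
= 185.3 / 20
= 9.2650 m

9.2650 m


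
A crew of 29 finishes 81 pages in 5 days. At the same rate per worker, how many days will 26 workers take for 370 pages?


Days ∝ work / workers, so d₂ = d₁ × (m₁/m₂) × (w₂/w₁)
Workers factor (inverse): 29/26 ≈ 1.1154
Work factor (direct): 370/81 ≈ 4.5679
d₂ = 5 × 29/26 × 370/81 = (5 × 29 × 370) / (26 × 81) = 53650/2106
≈ 25.47 days

25.47 days


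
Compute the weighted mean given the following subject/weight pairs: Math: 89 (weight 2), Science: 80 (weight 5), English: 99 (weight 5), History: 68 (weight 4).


Numerator = 89×2 + 80×5 + 99×5 + 68×4
= 178 + 400 + 495 + 272
= 1345
Total weight = 16
Weighted avg = 1345/16
= 84.06

84.06


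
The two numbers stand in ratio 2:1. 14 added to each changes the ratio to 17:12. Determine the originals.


Let A = 2k, B = 1k.
(2k + 14) / (1k + 14) = 17/12
Cross-multiply: 12(2k + 14) = 17(1k + 14)
24k + 168 = 17k + 238
24k - 17k = 238 - 168
7k = 70
k = 70/7 = 10
A = 2×10 = 20, B = 1×10 = 10
= A = 20, B = 10

A = 20, B = 10


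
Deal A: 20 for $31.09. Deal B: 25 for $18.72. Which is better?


Deal A: $31.09/20 = $1.5545/unit
Deal B: $18.72/25 = $0.7488/unit
B is cheaper per unit
= Deal B

Deal B


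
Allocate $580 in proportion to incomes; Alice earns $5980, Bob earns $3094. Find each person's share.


Total income = 5980 + 3094 = $9074
Alice: $580 × 5980/9074 = $382.23
Bob: $580 × 3094/9074 = $197.77
= Alice: $382.23, Bob: $197.77

Alice: $382.23, Bob: $197.77


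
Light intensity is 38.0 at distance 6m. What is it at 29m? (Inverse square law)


I₁d₁² = I₂d₂²
I₂ = I₁ × (d₁/d₂)²
= 38.0 × (6/29)²
= 38.0 × 36/841
= 1368/841
≈ 1.6266

1.6266


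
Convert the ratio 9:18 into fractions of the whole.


Total parts = 9 + 18 = 27
First part: 9/27 = 1/3
Second part: 18/27 = 2/3
= 1/3 and 2/3

1/3 and 2/3


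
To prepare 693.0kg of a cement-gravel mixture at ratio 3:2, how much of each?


Total parts = 3 + 2 = 5
cement: 693.0 × 3/5 = 415.8kg
gravel: 693.0 × 2/5 = 277.2kg
= 415.8kg and 277.2kg

415.8kg and 277.2kg


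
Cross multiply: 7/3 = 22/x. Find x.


Cross multiply: 7 × x = 3 × 22
7x = 66
x = 66 / 7
= 9.43

9.43


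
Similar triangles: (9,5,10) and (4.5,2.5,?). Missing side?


Scale factor = 4.5/9 = 0.5
Missing side = 10 × 0.5
= 5.0

5.0


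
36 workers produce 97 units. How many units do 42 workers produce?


Direct proportion: y/x = constant
k = 97/36 ≈ 2.6944
y₂ = k × 42 = 97 × 42 / 36 = 4074/36
≈ 113.17

113.17


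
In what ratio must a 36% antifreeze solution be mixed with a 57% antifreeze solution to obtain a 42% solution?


Let x parts of 36% mix with y parts of 57%.
36x + 57y = 42(x + y)
36x + 57y = 42x + 42y
x(36 - 42) = y(42 - 57)
x/y = (57 - 42)/(42 - 36) = 15/6
Simplify: 5:2
= 5:2

5:2


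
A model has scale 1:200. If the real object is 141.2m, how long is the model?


Model size = real / scale
= 141.2 / 200
= 0.7060 m

0.7060 m


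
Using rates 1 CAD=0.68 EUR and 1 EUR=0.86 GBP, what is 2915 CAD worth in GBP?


Step 1: 2915 CAD × 0.68 = 1982.20 EUR
Step 2: 1982.20 EUR × 0.86 = 1704.69 GBP
Implied rate CAD→GBP = 0.68 × 0.86 = 0.5848
= 1704.69 GBP

1704.69 GBP


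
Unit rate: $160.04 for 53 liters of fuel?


Unit rate = total / quantity
= 160.04 / 53
= $3.02 per unit

$3.02 per unit


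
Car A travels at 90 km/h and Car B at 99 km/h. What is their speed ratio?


Ratio = 90:99
GCD = 9
Simplified = 10:11
Time ratio (same distance) = 11:10
Speed ratio = 10:11

10:11


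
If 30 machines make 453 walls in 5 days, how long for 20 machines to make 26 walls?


Days ∝ work / workers, so d₂ = d₁ × (m₁/m₂) × (w₂/w₁)
Workers factor (inverse): 30/20 = 1.5000
Work factor (direct): 26/453 ≈ 0.0574
d₂ = 5 × 30/20 × 26/453 = (5 × 30 × 26) / (20 × 453) = 3900/9060
≈ 0.43 days

0.43 days


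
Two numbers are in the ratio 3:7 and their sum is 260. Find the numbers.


Let A = 3k, B = 7k.
3k + 7k = 260
10k = 260 → k = 260/10 = 26
A = 3×26 = 78, B = 7×26 = 182
= A = 78, B = 182

A = 78, B = 182


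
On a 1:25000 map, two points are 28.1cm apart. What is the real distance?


Real distance = map distance × scale
= 28.1cm × 25000
= 702500 cm = 7025.0 m
= 7.025 km

7.025 km


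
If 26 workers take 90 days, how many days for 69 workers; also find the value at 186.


Inverse proportion: x × y = constant
k = 26 × 90 = 2340
At x=69: k/69 = 33.91
At x=186: k/186 = 12.58
= 33.91 and 12.58

33.91 and 12.58


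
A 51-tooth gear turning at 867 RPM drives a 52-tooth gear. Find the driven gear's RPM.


Gear ratio = 51:52 = 51:52
RPM_B = RPM_A × (teeth_A / teeth_B)
= 867 × (51/52)
= 850.3 RPM

850.3 RPM


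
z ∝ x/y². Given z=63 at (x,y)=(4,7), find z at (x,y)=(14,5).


z = k·x/y²
Solve for k using the known point: k = z·y²/x = 63×49/4 = 3087/4 = 771.7500
Now evaluate at x=14, y=5:
z = k × 14 / 25 = (3087 × 14) / (4 × 25) = 43218/100
= 432.1800

432.1800


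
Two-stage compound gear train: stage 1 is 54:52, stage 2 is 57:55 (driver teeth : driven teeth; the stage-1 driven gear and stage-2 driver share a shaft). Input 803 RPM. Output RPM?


Stage 1: RPM_B = RPM_A × t_A/t_B = 803 × 54/52 = 43362/52 ≈ 833.88
B and C share a shaft → RPM_C = RPM_B
Stage 2: RPM_D = RPM_C × t_C/t_D = RPM_A × (t_A×t_C)/(t_B×t_D)
Overall ratio = (54×57)/(52×55) = 3078/2860
RPM_D = 803 × 3078/2860 = 2471634/2860
≈ 864.21 RPM

864.21 RPM


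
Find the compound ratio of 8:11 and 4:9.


Compound ratio = (8×4) : (11×9)
= 32:99
GCD = 1
= 32:99

32:99


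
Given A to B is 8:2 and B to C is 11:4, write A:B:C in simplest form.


Match B: multiply A:B by 11 → 88:22
Multiply B:C by 2 → 22:8
Combined: 88:22:8
GCD = 2
= 44:11:4

44:11:4


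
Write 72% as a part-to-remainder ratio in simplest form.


72% means 72 parts out of 100; remainder = 28
Part : remainder = 72:28
GCD = 4
= 18:7

18:7


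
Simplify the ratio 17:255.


GCD(17, 255) = 17
17/17 : 255/17
= 1:15

1:15


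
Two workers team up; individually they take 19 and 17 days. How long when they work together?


Rate of A = 1/19 per day
Rate of B = 1/17 per day
Combined rate = 1/19 + 1/17 = 36/323 ≈ 0.1115 per day
Days = 1 / combined rate = 323/36
≈ 8.97 days

8.97 days


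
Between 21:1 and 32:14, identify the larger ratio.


21/1 = 21.0000
32/14 = 2.2857
21.0000 > 2.2857, so 21:1 is greater
= 21:1

21:1


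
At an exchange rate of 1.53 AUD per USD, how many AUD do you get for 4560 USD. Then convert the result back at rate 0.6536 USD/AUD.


Amount × rate = 4560 × 1.53 = 6976.80 AUD
Round-trip: 6976.80 × 0.6536 = 4560.04 USD
= 6976.80 AUD, then 4560.04 USD

6976.80 AUD, then 4560.04 USD


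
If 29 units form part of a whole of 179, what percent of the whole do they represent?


Percentage = (part / whole) × 100
= (29 / 179) × 100
≈ 16.20%

16.20%


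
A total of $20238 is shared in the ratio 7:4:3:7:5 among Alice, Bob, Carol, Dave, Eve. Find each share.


Total parts = 7 + 4 + 3 + 7 + 5 = 26
Alice: 20238 × 7/26 = 5448.69
Bob: 20238 × 4/26 = 3113.54
Carol: 20238 × 3/26 = 2335.15
Dave: 20238 × 7/26 = 5448.69
Eve: 20238 × 5/26 = 3891.92
= Alice: $5448.69, Bob: $3113.54, Carol: $2335.15, Dave: $5448.69, Eve: $3891.92

Alice: $5448.69, Bob: $3113.54, Carol: $2335.15, Dave: $5448.69, Eve: $3891.92


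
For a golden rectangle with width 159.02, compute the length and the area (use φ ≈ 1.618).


φ = (1 + √5) / 2 ≈ 1.618
Length = width × φ = 159.02 × 1.618 = 257.29436
≈ 257.29
Area = width × length = 159.02 × 257.29436 = 40914.9491272 ≈ 40914.95
= Length: 257.29, Area: 40914.95

Length: 257.29, Area: 40914.95


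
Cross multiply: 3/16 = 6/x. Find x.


Cross multiply: 3 × x = 16 × 6
3x = 96
x = 96 / 3
= 32.00

32.00


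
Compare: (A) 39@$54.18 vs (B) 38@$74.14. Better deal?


Deal A: $54.18/39 = $1.3892/unit
Deal B: $74.14/38 = $1.9511/unit
A is cheaper per unit
= Deal A

Deal A


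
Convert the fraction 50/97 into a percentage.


Percentage = (part / whole) × 100
= (50 / 97) × 100
≈ 51.55%

51.55%


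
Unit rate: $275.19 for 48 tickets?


Unit rate = total / quantity
= 275.19 / 48
= $5.73 per unit

$5.73 per unit


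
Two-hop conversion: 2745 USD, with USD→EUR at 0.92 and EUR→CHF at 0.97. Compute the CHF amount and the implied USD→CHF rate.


Step 1: 2745 USD × 0.92 = 2525.40 EUR
Step 2: 2525.40 EUR × 0.97 = 2449.64 CHF
Implied rate USD→CHF = 0.92 × 0.97 = 0.8924
= 2449.64 CHF; implied rate 0.8924 CHF/USD

2449.64 CHF; implied rate 0.8924 CHF/USD


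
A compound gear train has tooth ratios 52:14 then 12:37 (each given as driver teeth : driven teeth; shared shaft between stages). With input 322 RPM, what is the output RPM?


Stage 1: RPM_B = RPM_A × t_A/t_B = 322 × 52/14 = 16744/14 = 1196.00
B and C share a shaft → RPM_C = RPM_B
Stage 2: RPM_D = RPM_C × t_C/t_D = RPM_A × (t_A×t_C)/(t_B×t_D)
Overall ratio = (52×12)/(14×37) = 624/518
RPM_D = 322 × 624/518 = 200928/518
≈ 387.89 RPM

387.89 RPM


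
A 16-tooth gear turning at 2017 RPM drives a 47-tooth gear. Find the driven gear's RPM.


Gear ratio = 16:47 = 16:47
RPM_B = RPM_A × (teeth_A / teeth_B)
= 2017 × (16/47)
= 686.6 RPM

686.6 RPM


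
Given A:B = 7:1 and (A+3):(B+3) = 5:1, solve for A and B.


Let A = 7k, B = 1k.
(7k + 3) / (1k + 3) = 5/1
Cross-multiply: 1(7k + 3) = 5(1k + 3)
7k + 3 = 5k + 15
7k - 5k = 15 - 3
2k = 12
k = 12/2 = 6
A = 7×6 = 42, B = 1×6 = 6
= A = 42, B = 6

A = 42, B = 6


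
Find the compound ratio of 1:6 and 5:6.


Compound ratio = (1×5) : (6×6)
= 5:36
GCD = 1
= 5:36

5:36


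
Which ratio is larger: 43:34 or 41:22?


43/34 = 1.2647
41/22 = 1.8636
1.2647 < 1.8636, so 43:34 is less
= 41:22

41:22


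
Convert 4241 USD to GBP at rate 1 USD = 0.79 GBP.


Amount × rate = 4241 × 0.79
= 3350.39 GBP

3350.39 GBP


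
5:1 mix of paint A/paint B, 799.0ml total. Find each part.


Total parts = 5 + 1 = 6
paint A: 799.0 × 5/6 = 665.8ml
paint B: 799.0 × 1/6 = 133.2ml
= 665.8ml and 133.2ml

665.8ml and 133.2ml


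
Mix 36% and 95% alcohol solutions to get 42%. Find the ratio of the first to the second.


Let x parts of 36% mix with y parts of 95%.
36x + 95y = 42(x + y)
36x + 95y = 42x + 42y
x(36 - 42) = y(42 - 95)
x/y = (95 - 42)/(42 - 36) = 53/6
Simplify: 53:6
= 53:6

53:6


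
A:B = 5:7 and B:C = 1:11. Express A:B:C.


Match B: multiply A:B by 1 → 5:7
Multiply B:C by 7 → 7:77
Combined: 5:7:77
GCD = 1
= 5:7:77

5:7:77


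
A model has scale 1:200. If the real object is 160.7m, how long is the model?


Model size = real / scale
= 160.7 / 200
= 0.8035 m

0.8035 m


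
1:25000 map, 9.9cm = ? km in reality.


Real distance = map distance × scale
= 9.9cm × 25000
= 247500 cm = 2475.0 m
= 2.475 km

2.475 km


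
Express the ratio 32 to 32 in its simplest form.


GCD(32, 32) = 32
32/32 : 32/32
= 1:1

1:1


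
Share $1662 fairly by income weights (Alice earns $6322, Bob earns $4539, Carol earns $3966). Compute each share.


Total income = 6322 + 4539 + 3966 = $14827
Alice: $1662 × 6322/14827 = $708.65
Bob: $1662 × 4539/14827 = $508.79
Carol: $1662 × 3966/14827 = $444.56
= Alice: $708.65, Bob: $508.79, Carol: $444.56

Alice: $708.65, Bob: $508.79, Carol: $444.56


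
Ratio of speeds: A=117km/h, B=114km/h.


Ratio = 117:114
GCD = 3
Simplified = 39:38
Time ratio (same distance) = 38:39
Speed ratio = 39:38

39:38


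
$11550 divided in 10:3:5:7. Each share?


Total parts = 10 + 3 + 5 + 7 = 25
Part 1: 11550 × 10/25 = 4620.00
Part 2: 11550 × 3/25 = 1386.00
Part 3: 11550 × 5/25 = 2310.00
Part 4: 11550 × 7/25 = 3234.00
= Part 1: $4620.00, Part 2: $1386.00, Part 3: $2310.00, Part 4: $3234.00

Part 1: $4620.00, Part 2: $1386.00, Part 3: $2310.00, Part 4: $3234.00


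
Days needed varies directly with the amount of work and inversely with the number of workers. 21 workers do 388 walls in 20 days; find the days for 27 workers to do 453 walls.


Days ∝ work / workers, so d₂ = d₁ × (m₁/m₂) × (w₂/w₁)
Workers factor (inverse): 21/27 ≈ 0.7778
Work factor (direct): 453/388 ≈ 1.1675
d₂ = 20 × 21/27 × 453/388 = (20 × 21 × 453) / (27 × 388) = 190260/10476
≈ 18.16 days

18.16 days


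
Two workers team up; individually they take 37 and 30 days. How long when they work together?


Rate of A = 1/37 per day
Rate of B = 1/30 per day
Combined rate = 1/37 + 1/30 = 67/1110 ≈ 0.0604 per day
Days = 1 / combined rate = 1110/67
≈ 16.57 days

16.57 days


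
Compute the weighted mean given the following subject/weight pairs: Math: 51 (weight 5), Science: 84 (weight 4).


Numerator = 51×5 + 84×4
= 255 + 336
= 591
Total weight = 9
Weighted avg = 591/9
= 65.67

65.67


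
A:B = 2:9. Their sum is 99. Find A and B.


Let A = 2k, B = 9k.
2k + 9k = 99
11k = 99 → k = 99/11 = 9
A = 2×9 = 18, B = 9×9 = 81
= A = 18, B = 81

A = 18, B = 81


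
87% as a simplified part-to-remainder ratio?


87% means 87 parts out of 100; remainder = 13
Part : remainder = 87:13
GCD = 1
= 87:13

87:13


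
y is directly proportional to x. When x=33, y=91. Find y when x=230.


Direct proportion: y/x = constant
k = 91/33 ≈ 2.7576
y₂ = k × 230 = 91 × 230 / 33 = 20930/33
≈ 634.24

634.24


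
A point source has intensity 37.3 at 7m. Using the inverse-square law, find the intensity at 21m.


I₁d₁² = I₂d₂²
I₂ = I₁ × (d₁/d₂)²
= 37.3 × (7/21)²
= 37.3 × 49/441
= 1827.7/441
≈ 4.1444

4.1444


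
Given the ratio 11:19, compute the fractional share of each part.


Total parts = 11 + 19 = 30
First part: 11/30 = 11/30
Second part: 19/30 = 19/30
= 11/30 and 19/30

11/30 and 19/30


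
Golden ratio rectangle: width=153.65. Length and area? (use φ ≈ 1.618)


φ = (1 + √5) / 2 ≈ 1.618
Length = width × φ = 153.65 × 1.618 = 248.6057
≈ 248.61
Area = width × length = 153.65 × 248.6057 = 38198.265805 ≈ 38198.27
= Length: 248.61, Area: 38198.27

Length: 248.61, Area: 38198.27


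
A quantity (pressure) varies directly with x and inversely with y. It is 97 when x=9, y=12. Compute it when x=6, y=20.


z = k·x/y
Solve for k using the known point: k = z·y/x = 97×12/9 = 1164/9 ≈ 129.3333
Now evaluate at x=6, y=20:
z = k × 6 / 20 = (1164 × 6) / (9 × 20) = 6984/180
= 38.8000

38.8000


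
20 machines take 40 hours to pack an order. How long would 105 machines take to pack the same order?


Inverse proportion: x × y = constant
k = 20 × 40 = 800
y₂ = k / 105 = 800 / 105
= 7.62

7.62


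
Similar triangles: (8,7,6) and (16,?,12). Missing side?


Scale factor = 16/8 = 2
Missing side = 7 × 2
= 14.0

14.0


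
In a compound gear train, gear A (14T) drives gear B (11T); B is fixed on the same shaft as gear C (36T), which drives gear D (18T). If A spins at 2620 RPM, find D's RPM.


Stage 1: RPM_B = RPM_A × t_A/t_B = 2620 × 14/11 = 36680/11 ≈ 3334.55
B and C share a shaft → RPM_C = RPM_B
Stage 2: RPM_D = RPM_C × t_C/t_D = RPM_A × (t_A×t_C)/(t_B×t_D)
Overall ratio = (14×36)/(11×18) = 504/198
RPM_D = 2620 × 504/198 = 1320480/198
≈ 6669.09 RPM

6669.09 RPM


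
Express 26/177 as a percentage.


Percentage = (part / whole) × 100
= (26 / 177) × 100
≈ 14.69%

14.69%


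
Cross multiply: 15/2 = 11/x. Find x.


Cross multiply: 15 × x = 2 × 11
15x = 22
x = 22 / 15
= 1.47

1.47


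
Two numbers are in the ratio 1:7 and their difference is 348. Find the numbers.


Let A = 1k, B = 7k.
7k - 1k = 348
6k = 348 → k = 348/6 = 58
A = 1×58 = 58, B = 7×58 = 406
= A = 58, B = 406

A = 58, B = 406


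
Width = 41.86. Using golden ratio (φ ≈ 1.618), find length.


φ = (1 + √5) / 2 ≈ 1.618
Length = width × φ = 41.86 × 1.618 = 67.72948
≈ 67.73

67.73


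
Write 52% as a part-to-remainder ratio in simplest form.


52% means 52 parts out of 100; remainder = 48
Part : remainder = 52:48
GCD = 4
= 13:12

13:12


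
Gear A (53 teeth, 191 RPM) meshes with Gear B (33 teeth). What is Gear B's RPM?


Gear ratio = 53:33 = 53:33
RPM_B = RPM_A × (teeth_A / teeth_B)
= 191 × (53/33)
= 306.8 RPM

306.8 RPM


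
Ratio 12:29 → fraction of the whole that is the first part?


Total parts = 12 + 29 = 41
First part: 12/41 = 12/41
= 12/41

12/41


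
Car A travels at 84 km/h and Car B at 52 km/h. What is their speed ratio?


Ratio = 84:52
GCD = 4
Simplified = 21:13
Time ratio (same distance) = 13:21
Speed ratio = 21:13

21:13


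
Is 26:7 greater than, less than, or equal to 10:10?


26/7 = 3.7143
10/10 = 1.0000
3.7143 > 1.0000, so 26:7 is greater
= greater than

greater than


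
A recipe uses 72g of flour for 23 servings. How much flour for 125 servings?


Direct proportion: y/x = constant
k = 72/23 ≈ 3.1304
y₂ = k × 125 = 72 × 125 / 23 = 9000/23
≈ 391.30

391.30


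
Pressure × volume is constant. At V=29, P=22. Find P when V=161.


Inverse proportion: x × y = constant
k = 29 × 22 = 638
y₂ = k / 161 = 638 / 161
= 3.96

3.96


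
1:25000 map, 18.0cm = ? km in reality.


Real distance = map distance × scale
= 18.0cm × 25000
= 450000 cm = 4500.0 m
= 4.500 km

4.500 km


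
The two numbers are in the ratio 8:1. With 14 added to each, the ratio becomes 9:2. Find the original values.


Let A = 8k, B = 1k.
(8k + 14) / (1k + 14) = 9/2
Cross-multiply: 2(8k + 14) = 9(1k + 14)
16k + 28 = 9k + 126
16k - 9k = 126 - 28
7k = 98
k = 98/7 = 14
A = 8×14 = 112, B = 1×14 = 14
= A = 112, B = 14

A = 112, B = 14


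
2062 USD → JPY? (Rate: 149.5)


Amount × rate = 2062 × 149.5
= 308269.00 JPY

308269.00 JPY


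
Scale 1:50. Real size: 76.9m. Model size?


Model size = real / scale
= 76.9 / 50
= 1.5380 m

1.5380 m


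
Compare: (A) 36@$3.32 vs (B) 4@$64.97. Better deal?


Deal A: $3.32/36 = $0.0922/unit
Deal B: $64.97/4 = $16.2425/unit
A is cheaper per unit
= Deal A

Deal A


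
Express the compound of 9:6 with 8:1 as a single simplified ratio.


Compound ratio = (9×8) : (6×1)
= 72:6
GCD = 6
= 12:1

12:1


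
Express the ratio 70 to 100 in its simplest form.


GCD(70, 100) = 10
70/10 : 100/10
= 7:10

7:10


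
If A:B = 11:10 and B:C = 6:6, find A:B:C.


Match B: multiply A:B by 6 → 66:60
Multiply B:C by 10 → 60:60
Combined: 66:60:60
GCD = 6
= 11:10:10

11:10:10


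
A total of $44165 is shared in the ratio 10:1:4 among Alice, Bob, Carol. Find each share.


Total parts = 10 + 1 + 4 = 15
Alice: 44165 × 10/15 = 29443.33
Bob: 44165 × 1/15 = 2944.33
Carol: 44165 × 4/15 = 11777.33
= Alice: $29443.33, Bob: $2944.33, Carol: $11777.33

Alice: $29443.33, Bob: $2944.33, Carol: $11777.33


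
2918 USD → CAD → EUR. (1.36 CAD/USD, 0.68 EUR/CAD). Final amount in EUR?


Step 1: 2918 USD × 1.36 = 3968.48 CAD
Step 2: 3968.48 CAD × 0.68 = 2698.57 EUR
Implied rate USD→EUR = 1.36 × 0.68 = 0.9248
= 2698.57 EUR

2698.57 EUR


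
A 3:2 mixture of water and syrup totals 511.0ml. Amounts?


Total parts = 3 + 2 = 5
water: 511.0 × 3/5 = 306.6ml
syrup: 511.0 × 2/5 = 204.4ml
= 306.6ml and 204.4ml

306.6ml and 204.4ml


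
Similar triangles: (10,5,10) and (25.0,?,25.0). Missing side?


Scale factor = 25.0/10 = 2.5
Missing side = 5 × 2.5
= 12.5

12.5


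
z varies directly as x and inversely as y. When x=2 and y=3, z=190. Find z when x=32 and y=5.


z = k·x/y
Solve for k using the known point: k = z·y/x = 190×3/2 = 570/2 = 285.0000
Now evaluate at x=32, y=5:
z = k × 32 / 5 = (570 × 32) / (2 × 5) = 18240/10
= 1824.0000

1824.0000


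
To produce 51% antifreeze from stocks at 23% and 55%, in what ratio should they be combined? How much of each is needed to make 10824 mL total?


Let x parts of 23% mix with y parts of 55%.
23x + 55y = 51(x + y)
23x + 55y = 51x + 51y
x(23 - 51) = y(51 - 55)
x/y = (55 - 51)/(51 - 23) = 4/28
Simplify: 1:7
Total parts = 8; one part = 10824/8 = 1353.00 mL
23% solution: 1×1353.00 = 1353.00 mL
55% solution: 7×1353.00 = 9471.00 mL
= ratio 1:7; 1353.00 mL and 9471.00 mL

ratio 1:7; 1353.00 mL and 9471.00 mL


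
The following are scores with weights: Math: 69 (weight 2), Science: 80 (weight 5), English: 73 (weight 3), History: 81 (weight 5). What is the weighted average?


Numerator = 69×2 + 80×5 + 73×3 + 81×5
= 138 + 400 + 219 + 405
= 1162
Total weight = 15
Weighted avg = 1162/15
= 77.47

77.47


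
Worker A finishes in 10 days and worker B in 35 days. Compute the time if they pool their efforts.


Rate of A = 1/10 per day
Rate of B = 1/35 per day
Combined rate = 1/10 + 1/35 = 45/350 ≈ 0.1286 per day
Days = 1 / combined rate = 350/45
≈ 7.78 days

7.78 days


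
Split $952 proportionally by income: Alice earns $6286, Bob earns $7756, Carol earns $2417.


Total income = 6286 + 7756 + 2417 = $16459
Alice: $952 × 6286/16459 = $363.59
Bob: $952 × 7756/16459 = $448.61
Carol: $952 × 2417/16459 = $139.80
= Alice: $363.59, Bob: $448.61, Carol: $139.80

Alice: $363.59, Bob: $448.61, Carol: $139.80


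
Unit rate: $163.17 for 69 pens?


Unit rate = total / quantity
= 163.17 / 69
= $2.36 per unit

$2.36 per unit


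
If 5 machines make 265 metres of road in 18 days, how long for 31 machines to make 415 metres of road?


Days ∝ work / workers, so d₂ = d₁ × (m₁/m₂) × (w₂/w₁)
Workers factor (inverse): 5/31 ≈ 0.1613
Work factor (direct): 415/265 ≈ 1.5660
d₂ = 18 × 5/31 × 415/265 = (18 × 5 × 415) / (31 × 265) = 37350/8215
≈ 4.55 days

4.55 days


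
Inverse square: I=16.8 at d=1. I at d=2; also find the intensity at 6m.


I₁d₁² = I₂d₂²
I at 2m = 16.8 × (1/2)² = 16.8 × 1/4 = 16.8/4 = 4.2000
I at 6m = 16.8 × (1/6)² = 16.8 × 1/36 = 16.8/36 ≈ 0.4667
= 4.2000 and 0.4667

4.2000 and 0.4667


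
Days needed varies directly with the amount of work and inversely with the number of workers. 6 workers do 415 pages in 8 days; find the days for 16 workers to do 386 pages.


Days ∝ work / workers, so d₂ = d₁ × (m₁/m₂) × (w₂/w₁)
Workers factor (inverse): 6/16 = 0.3750
Work factor (direct): 386/415 ≈ 0.9301
d₂ = 8 × 6/16 × 386/415 = (8 × 6 × 386) / (16 × 415) = 18528/6640
≈ 2.79 days

2.79 days


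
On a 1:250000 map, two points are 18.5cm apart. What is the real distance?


Real distance = map distance × scale
= 18.5cm × 250000
= 4625000 cm = 46250.0 m
= 46.250 km

46.250 km


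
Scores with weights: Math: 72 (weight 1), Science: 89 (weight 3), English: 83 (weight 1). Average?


Numerator = 72×1 + 89×3 + 83×1
= 72 + 267 + 83
= 422
Total weight = 5
Weighted avg = 422/5
= 84.40

84.40


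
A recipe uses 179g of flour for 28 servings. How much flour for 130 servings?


Direct proportion: y/x = constant
k = 179/28 ≈ 6.3929
y₂ = k × 130 = 179 × 130 / 28 = 23270/28
≈ 831.07

831.07


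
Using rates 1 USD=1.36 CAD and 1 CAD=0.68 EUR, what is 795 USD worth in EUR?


Step 1: 795 USD × 1.36 = 1081.20 CAD
Step 2: 1081.20 CAD × 0.68 = 735.22 EUR
Implied rate USD→EUR = 1.36 × 0.68 = 0.9248
= 735.22 EUR

735.22 EUR


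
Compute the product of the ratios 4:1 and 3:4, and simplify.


Compound ratio = (4×3) : (1×4)
= 12:4
GCD = 4
= 3:1

3:1


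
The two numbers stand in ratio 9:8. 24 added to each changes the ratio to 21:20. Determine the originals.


Let A = 9k, B = 8k.
(9k + 24) / (8k + 24) = 21/20
Cross-multiply: 20(9k + 24) = 21(8k + 24)
180k + 480 = 168k + 504
180k - 168k = 504 - 480
12k = 24
k = 24/12 = 2
A = 9×2 = 18, B = 8×2 = 16
= A = 18, B = 16

A = 18, B = 16


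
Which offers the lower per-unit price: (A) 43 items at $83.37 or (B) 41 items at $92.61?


Deal A: $83.37/43 = $1.9388/unit
Deal B: $92.61/41 = $2.2588/unit
A is cheaper per unit
= Deal A

Deal A


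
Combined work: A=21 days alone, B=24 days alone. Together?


Rate of A = 1/21 per day
Rate of B = 1/24 per day
Combined rate = 1/21 + 1/24 = 45/504 ≈ 0.0893 per day
Days = 1 / combined rate = 504/45
= 11.20 days

11.20 days


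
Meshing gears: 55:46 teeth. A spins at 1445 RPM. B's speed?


Gear ratio = 55:46 = 55:46
RPM_B = RPM_A × (teeth_A / teeth_B)
= 1445 × (55/46)
= 1727.7 RPM

1727.7 RPM


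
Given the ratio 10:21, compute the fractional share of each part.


Total parts = 10 + 21 = 31
First part: 10/31 = 10/31
Second part: 21/31 = 21/31
= 10/31 and 21/31

10/31 and 21/31


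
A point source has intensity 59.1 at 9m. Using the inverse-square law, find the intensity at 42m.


I₁d₁² = I₂d₂²
I₂ = I₁ × (d₁/d₂)²
= 59.1 × (9/42)²
= 59.1 × 81/1764
= 4787.1/1764
≈ 2.7138

2.7138


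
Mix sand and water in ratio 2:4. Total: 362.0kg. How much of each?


Total parts = 2 + 4 = 6
sand: 362.0 × 2/6 = 120.7kg
water: 362.0 × 4/6 = 241.3kg
= 120.7kg and 241.3kg

120.7kg and 241.3kg


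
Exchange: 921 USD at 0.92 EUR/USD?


Amount × rate = 921 × 0.92
= 847.32 EUR

847.32 EUR


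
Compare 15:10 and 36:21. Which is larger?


15/10 = 1.5000
36/21 = 1.7143
1.5000 < 1.7143, so 15:10 is less
= 36:21

36:21


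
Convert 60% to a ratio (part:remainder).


60% means 60 parts out of 100; remainder = 40
Part : remainder = 60:40
GCD = 20
= 3:2

3:2


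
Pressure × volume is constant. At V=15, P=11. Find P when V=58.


Inverse proportion: x × y = constant
k = 15 × 11 = 165
y₂ = k / 58 = 165 / 58
= 2.84

2.84


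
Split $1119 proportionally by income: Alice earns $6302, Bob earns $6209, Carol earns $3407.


Total income = 6302 + 6209 + 3407 = $15918
Alice: $1119 × 6302/15918 = $443.02
Bob: $1119 × 6209/15918 = $436.48
Carol: $1119 × 3407/15918 = $239.50
= Alice: $443.02, Bob: $436.48, Carol: $239.50

Alice: $443.02, Bob: $436.48, Carol: $239.50


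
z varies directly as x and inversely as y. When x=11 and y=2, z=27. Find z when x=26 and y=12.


z = k·x/y
Solve for k using the known point: k = z·y/x = 27×2/11 = 54/11 ≈ 4.9091
Now evaluate at x=26, y=12:
z = k × 26 / 12 = (54 × 26) / (11 × 12) = 1404/132
≈ 10.6364

10.6364


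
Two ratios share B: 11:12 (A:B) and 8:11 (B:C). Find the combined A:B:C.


Match B: multiply A:B by 8 → 88:96
Multiply B:C by 12 → 96:132
Combined: 88:96:132
GCD = 4
= 22:24:33

22:24:33


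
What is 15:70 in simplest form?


GCD(15, 70) = 5
15/5 : 70/5
= 3:14

3:14


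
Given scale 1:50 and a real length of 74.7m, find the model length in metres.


Model size = real / scale
= 74.7 / 50
= 1.4940 m

1.4940 m


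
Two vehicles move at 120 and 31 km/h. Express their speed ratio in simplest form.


Ratio = 120:31
GCD = 1
Simplified = 120:31
Time ratio (same distance) = 31:120
Speed ratio = 120:31

120:31


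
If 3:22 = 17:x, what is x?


Cross multiply: 3 × x = 22 × 17
3x = 374
x = 374 / 3
= 124.67

124.67


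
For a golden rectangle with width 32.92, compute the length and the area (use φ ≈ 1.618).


φ = (1 + √5) / 2 ≈ 1.618
Length = width × φ = 32.92 × 1.618 = 53.26456
≈ 53.26
Area = width × length = 32.92 × 53.26456 = 1753.4693152 ≈ 1753.47
= Length: 53.26, Area: 1753.47

Length: 53.26, Area: 1753.47


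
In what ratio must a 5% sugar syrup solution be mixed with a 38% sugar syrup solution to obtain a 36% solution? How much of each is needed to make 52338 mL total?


Let x parts of 5% mix with y parts of 38%.
5x + 38y = 36(x + y)
5x + 38y = 36x + 36y
x(5 - 36) = y(36 - 38)
x/y = (38 - 36)/(36 - 5) = 2/31
Simplify: 2:31
Total parts = 33; one part = 52338/33 = 1586.00 mL
5% solution: 2×1586.00 = 3172.00 mL
38% solution: 31×1586.00 = 49166.00 mL
= ratio 2:31; 3172.00 mL and 49166.00 mL

ratio 2:31; 3172.00 mL and 49166.00 mL
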